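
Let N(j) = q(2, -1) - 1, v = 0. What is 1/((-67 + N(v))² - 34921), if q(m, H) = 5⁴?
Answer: 1/275328 ≈ 3.6320e-6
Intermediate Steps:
q(m, H) = 625
N(j) = 624 (N(j) = 625 - 1 = 624)
1/((-67 + N(v))² - 34921) = 1/((-67 + 624)² - 34921) = 1/(557² - 34921) = 1/(310249 - 34921) = 1/275328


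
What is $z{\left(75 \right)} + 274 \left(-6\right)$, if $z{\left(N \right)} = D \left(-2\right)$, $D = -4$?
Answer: $-1636$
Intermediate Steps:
$z{\left(N \right)} = 8$ ($z{\left(N \right)} = \left(-4\right) \left(-2\right) = 8$)
$z{\left(75 \right)} + 274 \left(-6\right) = 8 + 274 \left(-6\right) = 8 - 1644 = -1636$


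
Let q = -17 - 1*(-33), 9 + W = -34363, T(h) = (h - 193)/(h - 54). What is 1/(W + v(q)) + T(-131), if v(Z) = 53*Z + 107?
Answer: 10826923/6182145 ≈ 1.7513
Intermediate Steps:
T(h) = (-193 + h)/(-54 + h)
W = -34372 (W = -9 - 34363 = -34372)
q = 16 (q = -17 + 33 = 16)
v(Z) = 107 + 53*Z
1/(W + v(q)) + T(-131) = 1/(-34372 + (107 + 53*16)) + (-193 - 131)/(-54 - 131) = 1/(-34372 + (107 + 848)) - 324/(-185) = 1/(-34372 + 955) - 1/185*(-324) = 1/(-33417) + 324/185 = -1/33417 + 324/185 = 10826923/6182145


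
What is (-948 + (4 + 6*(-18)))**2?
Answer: 1106704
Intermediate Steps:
(-948 + (4 + 6*(-18)))**2 = (-948 + (4 - 108))**2 = (-948 - 104)**2 = (-1052)**2 = 1106704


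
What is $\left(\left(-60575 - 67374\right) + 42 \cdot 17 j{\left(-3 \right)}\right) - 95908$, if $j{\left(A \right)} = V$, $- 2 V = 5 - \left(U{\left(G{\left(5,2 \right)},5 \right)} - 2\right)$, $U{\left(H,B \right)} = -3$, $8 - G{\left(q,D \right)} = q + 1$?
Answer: $-227427$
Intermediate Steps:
$G{\left(q,D \right)} = 7 - q$ ($G{\left(q,D \right)} = 8 - \left(q + 1\right) = 8 - \left(1 + q\right) = 7 - q$)
$V = -5$ ($V = - \frac{5 - \left(-3 - 2\right)}{2} = - \frac{5 - -5}{2} = - \frac{5 + 5}{2} = \left(- \frac{1}{2}\right) 10 = -5$)
$j{\left(A \right)} = -5$
$\left(\left(-60575 - 67374\right) + 42 \cdot 17 j{\left(-3 \right)}\right) - 95908 = \left(\left(-60575 - 67374\right) + 42 \cdot 17 \left(-5\right)\right) - 95908 = \left(-127949 + 714 \left(-5\right)\right) - 95908 = \left(-127949 - 3570\right) - 95908 = -131519 - 95908 = -227427$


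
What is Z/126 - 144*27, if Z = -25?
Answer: -489913/126 ≈ -3888.2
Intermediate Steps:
Z/126 - 144*27 = -25/126 - 144*27 = -25*1/126 - 3888 = -25/126 - 3888 = -489913/126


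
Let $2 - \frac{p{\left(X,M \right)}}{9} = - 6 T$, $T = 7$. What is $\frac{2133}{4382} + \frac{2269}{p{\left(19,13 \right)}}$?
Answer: $\frac{5393713}{867636} \approx 6.2166$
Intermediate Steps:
$p{\left(X,M \right)} = 396$ ($p{\left(X,M \right)} = 18 - 9 \left(\left(-6\right) 7\right) = 18 - -378 = 18 + 378 = 396$)
$\frac{2133}{4382} + \frac{2269}{p{\left(19,13 \right)}} = \frac{2133}{4382} + \frac{2269}{396} = \frac{5393713}{867636}$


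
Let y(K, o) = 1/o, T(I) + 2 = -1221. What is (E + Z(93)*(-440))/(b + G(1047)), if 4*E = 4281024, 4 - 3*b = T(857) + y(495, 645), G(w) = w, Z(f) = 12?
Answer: 2060728560/2817359 ≈ 731.44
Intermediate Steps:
T(I) = -1223 (T(I) = -2 - 1221 = -1223)
b = 791414/1935 (b = 4/3 - (-1223 + 1/645)/3 = 4/3 - ⅓*(-788834/645) = 4/3 + 788834/1935 = 791414/1935 ≈ 409.00)
E = 1070256 (E = (¼)*4281024 = 1070256)
(E + Z(93)*(-440))/(b + G(1047)) = (1070256 + 12*(-440))/(791414/1935 + 1047) = (1070256 - 5280)/(2817359/1935) = 1064976*(1935/2817359) = 2060728560/2817359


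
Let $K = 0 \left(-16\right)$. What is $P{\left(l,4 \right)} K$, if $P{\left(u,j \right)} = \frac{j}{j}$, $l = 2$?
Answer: $0$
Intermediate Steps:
$P{\left(u,j \right)} = 1$
$K = 0$
$P{\left(l,4 \right)} K = 1 \cdot 0 = 0$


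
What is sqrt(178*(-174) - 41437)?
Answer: I*sqrt(72409) ≈ 269.09*I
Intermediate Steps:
sqrt(178*(-174) - 41437) = sqrt(-30972 - 41437) = sqrt(-72409) = I*sqrt(72409)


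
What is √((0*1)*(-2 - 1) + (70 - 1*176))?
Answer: I*√106 ≈ 10.296*I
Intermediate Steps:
√((0*1)*(-2 - 1) + (70 - 1*176)) = √(0*(-3) + (70 - 176)) = √(0 - 106) = √(-106) = I*√106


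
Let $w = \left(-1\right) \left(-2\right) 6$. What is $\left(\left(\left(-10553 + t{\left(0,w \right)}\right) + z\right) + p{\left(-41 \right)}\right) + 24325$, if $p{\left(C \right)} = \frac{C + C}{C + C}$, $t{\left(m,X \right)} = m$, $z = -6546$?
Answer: $7227$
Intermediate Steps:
$w = 12$ ($w = 2 \cdot 6 = 12$)
$p{\left(C \right)} = 1$ ($p{\left(C \right)} = \frac{2 C}{2 C} = 2 C \frac{1}{2 C} = 1$)
$\left(\left(\left(-10553 + t{\left(0,w \right)}\right) + z\right) + p{\left(-41 \right)}\right) + 24325 = \left(\left(\left(-10553 + 0\right) - 6546\right) + 1\right) + 24325 = \left(\left(-10553 - 6546\right) + 1\right) + 24325 = \left(-17099 + 1\right) + 24325 = -17098 + 24325 = 7227$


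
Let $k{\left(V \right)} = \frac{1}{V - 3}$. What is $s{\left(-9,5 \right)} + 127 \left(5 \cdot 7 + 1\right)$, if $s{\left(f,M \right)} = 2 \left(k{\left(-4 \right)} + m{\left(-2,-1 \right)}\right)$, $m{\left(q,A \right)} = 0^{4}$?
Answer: $\frac{32002}{7} \approx 4571.7$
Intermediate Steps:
$k{\left(V \right)} = \frac{1}{-3 + V}$
$m{\left(q,A \right)} = 0$
$s{\left(f,M \right)} = - \frac{2}{7}$ ($s{\left(f,M \right)} = 2 \left(\frac{1}{-3 - 4} + 0\right) = 2 \left(\frac{1}{-7} + 0\right) = 2 \left(- \frac{1}{7} + 0\right) = 2 \left(- \frac{1}{7}\right) = - \frac{2}{7}$)
$s{\left(-9,5 \right)} + 127 \left(5 \cdot 7 + 1\right) = - \frac{2}{7} + 127 \left(5 \cdot 7 + 1\right) = - \frac{2}{7} + 127 \left(35 + 1\right) = - \frac{2}{7} + 127 \cdot 36 = - \frac{2}{7} + 4572 = \frac{32002}{7}$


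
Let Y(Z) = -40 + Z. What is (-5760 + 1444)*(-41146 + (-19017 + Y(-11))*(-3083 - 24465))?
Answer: -2266953613288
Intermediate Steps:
(-5760 + 1444)*(-41146 + (-19017 + Y(-11))*(-3083 - 24465)) = (-5760 + 1444)*(-41146 + (-19017 + (-40 - 11))*(-3083 - 24465)) = -4316*(-41146 + (-19017 - 51)*(-27548)) = -4316*(-41146 - 19068*(-27548)) = -4316*(-41146 + 525285264) = -4316*525244118 = -2266953613288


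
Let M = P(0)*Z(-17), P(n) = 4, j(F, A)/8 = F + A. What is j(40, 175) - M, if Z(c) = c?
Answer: 1788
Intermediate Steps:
j(F, A) = 8*A + 8*F (j(F, A) = 8*(F + A) = 8*(A + F) = 8*A + 8*F)
M = -68 (M = 4*(-17) = -68)
j(40, 175) - M = (8*175 + 8*40) - 1*(-68) = (1400 + 320) + 68 = 1720 + 68 = 1788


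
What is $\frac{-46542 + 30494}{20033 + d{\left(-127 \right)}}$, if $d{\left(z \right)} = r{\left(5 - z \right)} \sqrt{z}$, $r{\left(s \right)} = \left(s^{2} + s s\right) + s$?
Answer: $- \frac{321489584}{155798571889} + \frac{561359040 i \sqrt{127}}{155798571889} \approx -0.0020635 + 0.040605 i$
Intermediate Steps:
$r{\left(s \right)} = s + 2 s^{2}$ ($r{\left(s \right)} = \left(s^{2} + s^{2}\right) + s = 2 s^{2} + s = s + 2 s^{2}$)
$d{\left(z \right)} = \sqrt{z} \left(5 - z\right) \left(11 - 2 z\right)$ ($d{\left(z \right)} = \left(5 - z\right) \left(1 + 2 \left(5 - z\right)\right) \sqrt{z} = \left(5 - z\right) \left(1 - \left(-10 + 2 z\right)\right) \sqrt{z} = \left(5 - z\right) \left(11 - 2 z\right) \sqrt{z} = \sqrt{z} \left(5 - z\right) \left(11 - 2 z\right)$)
$\frac{-46542 + 30494}{20033 + d{\left(-127 \right)}} = \frac{-46542 + 30494}{20033 + \sqrt{-127} \left(-11 + 2 \left(-127\right)\right) \left(-5 - 127\right)} = - \frac{16048}{20033 + i \sqrt{127} \left(-11 - 254\right) \left(-132\right)} = - \frac{16048}{20033 + i \sqrt{127} \left(-265\right) \left(-132\right)} = - \frac{16048}{20033 + 34980 i \sqrt{127}}$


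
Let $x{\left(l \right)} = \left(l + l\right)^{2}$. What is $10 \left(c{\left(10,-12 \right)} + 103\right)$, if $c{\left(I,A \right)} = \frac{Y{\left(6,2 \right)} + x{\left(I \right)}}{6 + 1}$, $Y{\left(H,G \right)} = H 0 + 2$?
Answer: $\frac{11230}{7} \approx 1604.3$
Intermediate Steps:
$x{\left(l \right)} = 4 l^{2}$ ($x{\left(l \right)} = \left(2 l\right)^{2} = 4 l^{2}$)
$Y{\left(H,G \right)} = 2$ ($Y{\left(H,G \right)} = 0 + 2 = 2$)
$c{\left(I,A \right)} = \frac{2}{7} + \frac{4 I^{2}}{7}$ ($c{\left(I,A \right)} = \frac{2 + 4 I^{2}}{6 + 1} = \frac{2 + 4 I^{2}}{7} = \left(2 + 4 I^{2}\right) \frac{1}{7} = \frac{2}{7} + \frac{4 I^{2}}{7}$)
$10 \left(c{\left(10,-12 \right)} + 103\right) = 10 \left(\left(\frac{2}{7} + \frac{4 \cdot 10^{2}}{7}\right) + 103\right) = 10 \left(\left(\frac{2}{7} + \frac{4}{7} \cdot 100\right) + 103\right) = 10 \left(\left(\frac{2}{7} + \frac{400}{7}\right) + 103\right) = 10 \left(\frac{402}{7} + 103\right) = 10 \cdot \frac{1123}{7} = \frac{11230}{7}$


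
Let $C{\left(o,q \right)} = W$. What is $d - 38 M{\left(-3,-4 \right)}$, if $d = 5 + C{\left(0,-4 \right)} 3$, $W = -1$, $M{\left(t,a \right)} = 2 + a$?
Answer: $78$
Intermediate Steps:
$C{\left(o,q \right)} = -1$
$d = 2$ ($d = 5 - 3 = 2$)
$d - 38 M{\left(-3,-4 \right)} = 2 - 38 \left(2 - 4\right) = 2 - -76 = 2 + 76 = 78$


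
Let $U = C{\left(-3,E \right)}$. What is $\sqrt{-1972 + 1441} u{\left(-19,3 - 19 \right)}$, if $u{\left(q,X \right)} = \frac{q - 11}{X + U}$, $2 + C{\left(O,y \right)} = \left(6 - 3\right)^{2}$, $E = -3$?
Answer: $10 i \sqrt{59} \approx 76.811 i$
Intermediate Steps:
$C{\left(O,y \right)} = 7$ ($C{\left(O,y \right)} = -2 + \left(6 - 3\right)^{2} = -2 + 3^{2} = -2 + 9 = 7$)
$U = 7$
$u{\left(q,X \right)} = \frac{-11 + q}{7 + X}$ ($u{\left(q,X \right)} = \frac{q - 11}{X + 7} = \frac{-11 + q}{7 + X}$)
$\sqrt{-1972 + 1441} u{\left(-19,3 - 19 \right)} = \sqrt{-1972 + 1441} \frac{-11 - 19}{7 + \left(3 - 19\right)} = \sqrt{-531} \frac{1}{7 + \left(3 - 19\right)} \left(-30\right) = 3 i \sqrt{59} \frac{1}{7 - 16} \left(-30\right) = 3 i \sqrt{59} \frac{1}{-9} \left(-30\right) = 3 i \sqrt{59} \left(\left(- \frac{1}{9}\right) \left(-30\right)\right) = 3 i \sqrt{59} \cdot \frac{10}{3} = 10 i \sqrt{59}$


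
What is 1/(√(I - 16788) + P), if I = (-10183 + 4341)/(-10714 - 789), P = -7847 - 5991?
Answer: -79589257/1101452691627 - I*√2221304322566/2202905383254 ≈ -7.2258e-5 - 6.7656e-7*I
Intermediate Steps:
P = -13838
I = 5842/11503 (I = -5842/(-11503) = -5842*(-1/11503) = 5842/11503 ≈ 0.50787)
1/(√(I - 16788) + P) = 1/(√(5842/11503 - 16788) - 13838) = 1/(√(-193106522/11503) - 13838) = 1/(I*√2221304322566/11503 - 13838) = 1/(-13838 + I*√2221304322566/11503)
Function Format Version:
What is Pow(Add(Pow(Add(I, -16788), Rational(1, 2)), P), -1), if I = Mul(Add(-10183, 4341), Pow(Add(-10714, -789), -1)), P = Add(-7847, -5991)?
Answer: Add(Rational(-79589257, 1101452691627), Mul(Rational(-1, 2202905383254), I, Pow(2221304322566, Rational(1, 2)))) ≈ Add(-7.2258e-5, Mul(-6.7656e-7, I))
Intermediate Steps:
P = -13838
I = Rational(5842, 11503) (I = Mul(-5842, Pow(-11503, -1)) = Mul(-5842, Rational(-1, 11503)) = Rational(5842, 11503) ≈ 0.50787)
Pow(Add(Pow(Add(I, -16788), Rational(1, 2)), P), -1) = Pow(Add(Pow(Add(Rational(5842, 11503), -16788), Rational(1, 2)), -13838), -1) = Pow(Add(Pow(Rational(-193106522, 11503), Rational(1, 2)), -13838), -1) = Pow(Add(Mul(Rational(1, 11503), I, Pow(2221304322566, Rational(1, 2))), -13838), -1) = Pow(Add(-13838, Mul(Rational(1, 11503), I, Pow(2221304322566, Rational(1, 2)))), -1)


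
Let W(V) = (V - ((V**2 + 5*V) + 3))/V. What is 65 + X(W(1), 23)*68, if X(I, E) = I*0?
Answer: 65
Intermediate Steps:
W(V) = (-3 - V**2 - 4*V)/V (W(V) = (V - (3 + V**2 + 5*V))/V = (V + (-3 - V**2 - 5*V))/V = (-3 - V**2 - 4*V)/V)
X(I, E) = 0
65 + X(W(1), 23)*68 = 65 + 0*68 = 65 + 0 = 65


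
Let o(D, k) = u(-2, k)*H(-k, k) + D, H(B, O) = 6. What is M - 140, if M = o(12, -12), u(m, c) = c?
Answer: -200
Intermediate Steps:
o(D, k) = D + 6*k (o(D, k) = k*6 + D = 6*k + D = D + 6*k)
M = -60 (M = 12 + 6*(-12) = 12 - 72 = -60)
M - 140 = -60 - 140 = -200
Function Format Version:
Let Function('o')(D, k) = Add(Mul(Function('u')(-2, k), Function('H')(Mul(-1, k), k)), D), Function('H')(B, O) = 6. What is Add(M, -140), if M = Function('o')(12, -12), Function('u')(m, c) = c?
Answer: -200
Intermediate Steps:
Function('o')(D, k) = Add(D, Mul(6, k)) (Function('o')(D, k) = Add(Mul(k, 6), D) = Add(Mul(6, k), D) = Add(D, Mul(6, k)))
M = -60 (M = Add(12, Mul(6, -12)) = Add(12, -72) = -60)
Add(M, -140) = Add(-60, -140) = -200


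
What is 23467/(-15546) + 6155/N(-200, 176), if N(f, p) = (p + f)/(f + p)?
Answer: 95662163/15546 ≈ 6153.5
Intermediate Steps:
N(f, p) = 1 (N(f, p) = (f + p)/(f + p) = 1)
23467/(-15546) + 6155/N(-200, 176) = 23467/(-15546) + 6155/1 = 23467*(-1/15546) + 6155*1 = -23467/15546 + 6155 = 95662163/15546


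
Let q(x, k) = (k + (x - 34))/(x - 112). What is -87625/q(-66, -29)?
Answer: -15597250/129 ≈ -1.2091e+5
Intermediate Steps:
q(x, k) = (-34 + k + x)/(-112 + x) (q(x, k) = (k + (-34 + x))/(-112 + x) = (-34 + k + x)/(-112 + x))
-87625/q(-66, -29) = -87625*(-112 - 66)/(-34 - 29 - 66) = -87625/(-129/(-178)) = -87625/((-1/178*(-129))) = -87625/129/178 = -87625*178/129 = -15597250/129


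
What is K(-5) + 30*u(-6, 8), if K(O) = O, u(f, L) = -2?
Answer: -65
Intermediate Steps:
K(-5) + 30*u(-6, 8) = -5 + 30*(-2) = -5 - 60 = -65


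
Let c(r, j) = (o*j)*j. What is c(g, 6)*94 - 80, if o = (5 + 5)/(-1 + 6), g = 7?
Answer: 6688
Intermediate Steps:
o = 2 (o = 10/5 = 10*(⅕) = 2)
c(r, j) = 2*j² (c(r, j) = (2*j)*j = 2*j²)
c(g, 6)*94 - 80 = (2*6²)*94 - 80 = (2*36)*94 - 80 = 72*94 - 80 = 6768 - 80 = 6688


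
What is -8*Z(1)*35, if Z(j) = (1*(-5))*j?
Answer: 1400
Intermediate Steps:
Z(j) = -5*j
-8*Z(1)*35 = -(-40)*35 = -8*(-5)*35 = 40*35 = 1400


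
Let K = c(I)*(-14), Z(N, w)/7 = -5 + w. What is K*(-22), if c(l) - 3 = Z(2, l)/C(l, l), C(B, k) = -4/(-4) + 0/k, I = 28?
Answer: 50512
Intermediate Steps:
C(B, k) = 1 (C(B, k) = -4*(-¼) + 0 = 1 + 0 = 1)
Z(N, w) = -35 + 7*w (Z(N, w) = 7*(-5 + w) = -35 + 7*w)
c(l) = -32 + 7*l (c(l) = 3 + (-35 + 7*l)/1 = 3 + (-35 + 7*l)*1 = 3 + (-35 + 7*l) = -32 + 7*l)
K = -2296 (K = (-32 + 7*28)*(-14) = (-32 + 196)*(-14) = 164*(-14) = -2296)
K*(-22) = -2296*(-22) = 50512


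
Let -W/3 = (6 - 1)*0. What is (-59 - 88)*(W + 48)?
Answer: -7056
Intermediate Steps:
W = 0 (W = -3*(6 - 1)*0 = -15*0 = -3*0 = 0)
(-59 - 88)*(W + 48) = (-59 - 88)*(0 + 48) = -147*48 = -7056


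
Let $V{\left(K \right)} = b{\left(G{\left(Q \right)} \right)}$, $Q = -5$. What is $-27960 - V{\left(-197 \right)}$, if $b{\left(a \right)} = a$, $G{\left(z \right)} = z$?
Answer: $-27955$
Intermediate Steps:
$V{\left(K \right)} = -5$
$-27960 - V{\left(-197 \right)} = -27960 - -5 = -27960 + 5 = -27955$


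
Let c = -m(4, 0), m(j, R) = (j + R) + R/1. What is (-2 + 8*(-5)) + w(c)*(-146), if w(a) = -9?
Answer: 1272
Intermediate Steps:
m(j, R) = j + 2*R (m(j, R) = (R + j) + R*1 = (R + j) + R = j + 2*R)
c = -4 (c = -(4 + 2*0) = -(4 + 0) = -1*4 = -4)
(-2 + 8*(-5)) + w(c)*(-146) = (-2 + 8*(-5)) - 9*(-146) = (-2 - 40) + 1314 = -42 + 1314 = 1272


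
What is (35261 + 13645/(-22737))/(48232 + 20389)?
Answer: 114530816/222890811 ≈ 0.51384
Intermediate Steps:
(35261 + 13645/(-22737))/(48232 + 20389) = (35261 + 13645*(-1/22737))/68621 = (35261 - 13645/22737)*(1/68621) = (801715712/22737)*(1/68621) = 114530816/222890811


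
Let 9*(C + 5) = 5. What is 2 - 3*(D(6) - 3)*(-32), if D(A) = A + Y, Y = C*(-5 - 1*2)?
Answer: 9830/3 ≈ 3276.7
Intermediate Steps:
C = -40/9 (C = -5 + (⅑)*5 = -5 + 5/9 = -40/9 ≈ -4.4444)
Y = 280/9 (Y = -40*(-5 - 1*2)/9 = -40*(-5 - 2)/9 = -40/9*(-7) = 280/9 ≈ 31.111)
D(A) = 280/9 + A (D(A) = A + 280/9 = 280/9 + A)
2 - 3*(D(6) - 3)*(-32) = 2 - 3*((280/9 + 6) - 3)*(-32) = 2 - 3*(334/9 - 3)*(-32) = 2 - 3*307/9*(-32) = 2 - 307/3*(-32) = 2 + 9824/3 = 9830/3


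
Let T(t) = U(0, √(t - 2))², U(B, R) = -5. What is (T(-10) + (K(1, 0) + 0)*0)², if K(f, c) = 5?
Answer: 625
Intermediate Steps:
T(t) = 25 (T(t) = (-5)² = 25)
(T(-10) + (K(1, 0) + 0)*0)² = (25 + (5 + 0)*0)² = (25 + 5*0)² = (25 + 0)² = 25² = 625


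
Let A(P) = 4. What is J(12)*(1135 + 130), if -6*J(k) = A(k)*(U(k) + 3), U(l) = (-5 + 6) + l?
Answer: -40480/3 ≈ -13493.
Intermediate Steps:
U(l) = 1 + l
J(k) = -8/3 - 2*k/3 (J(k) = -2*((1 + k) + 3)/3 = -2*(4 + k)/3 = -(16 + 4*k)/6 = -8/3 - 2*k/3)
J(12)*(1135 + 130) = (-8/3 - ⅔*12)*(1135 + 130) = (-8/3 - 8)*1265 = -32/3*1265 = -40480/3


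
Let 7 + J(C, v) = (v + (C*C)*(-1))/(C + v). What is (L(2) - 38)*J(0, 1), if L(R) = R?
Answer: 216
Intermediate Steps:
J(C, v) = -7 + (v - C²)/(C + v) (J(C, v) = -7 + (v + (C*C)*(-1))/(C + v) = -7 + (v + C²*(-1))/(C + v) = -7 + (v - C²)/(C + v))
(L(2) - 38)*J(0, 1) = (2 - 38)*((-1*0² - 7*0 - 6*1)/(0 + 1)) = -36*(-1*0 + 0 - 6)/1 = -36*(0 + 0 - 6) = -36*(-6) = 216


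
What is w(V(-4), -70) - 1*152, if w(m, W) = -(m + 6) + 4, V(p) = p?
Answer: -150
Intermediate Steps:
w(m, W) = -2 - m (w(m, W) = -(6 + m) + 4 = (-6 - m) + 4 = -2 - m)
w(V(-4), -70) - 1*152 = (-2 - 1*(-4)) - 1*152 = (-2 + 4) - 152 = 2 - 152 = -150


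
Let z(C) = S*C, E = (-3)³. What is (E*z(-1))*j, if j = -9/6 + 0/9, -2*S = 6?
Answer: 243/2 ≈ 121.50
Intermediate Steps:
S = -3 (S = -½*6 = -3)
j = -3/2 (j = -9*⅙ + 0*(⅑) = -3/2 + 0 = -3/2 ≈ -1.5000)
E = -27
z(C) = -3*C
(E*z(-1))*j = -(-81)*(-1)*(-3/2) = -27*3*(-3/2) = -81*(-3/2) = 243/2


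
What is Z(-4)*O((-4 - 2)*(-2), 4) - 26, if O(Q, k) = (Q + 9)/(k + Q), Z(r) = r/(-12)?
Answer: -409/16 ≈ -25.563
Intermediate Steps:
Z(r) = -r/12 (Z(r) = r*(-1/12) = -r/12)
O(Q, k) = (9 + Q)/(Q + k)
Z(-4)*O((-4 - 2)*(-2), 4) - 26 = (-1/12*(-4))*((9 + (-4 - 2)*(-2))/((-4 - 2)*(-2) + 4)) - 26 = ((9 - 6*(-2))/(-6*(-2) + 4))/3 - 26 = ((9 + 12)/(12 + 4))/3 - 26 = (21/16)/3 - 26 = ((1/16)*21)/3 - 26 = (⅓)*(21/16) - 26 = 7/16 - 26 = -409/16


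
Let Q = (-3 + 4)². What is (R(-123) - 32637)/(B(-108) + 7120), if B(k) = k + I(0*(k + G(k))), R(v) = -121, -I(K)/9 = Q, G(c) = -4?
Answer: -32758/7003 ≈ -4.6777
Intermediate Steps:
Q = 1 (Q = 1² = 1)
I(K) = -9 (I(K) = -9*1 = -9)
B(k) = -9 + k (B(k) = k - 9 = -9 + k)
(R(-123) - 32637)/(B(-108) + 7120) = (-121 - 32637)/((-9 - 108) + 7120) = -32758/(-117 + 7120) = -32758/7003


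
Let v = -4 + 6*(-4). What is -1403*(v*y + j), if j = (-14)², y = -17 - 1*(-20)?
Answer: -157136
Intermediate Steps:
v = -28 (v = -4 - 24 = -28)
y = 3 (y = -17 + 20 = 3)
j = 196
-1403*(v*y + j) = -1403*(-28*3 + 196) = -1403*(-84 + 196) = -1403*112 = -157136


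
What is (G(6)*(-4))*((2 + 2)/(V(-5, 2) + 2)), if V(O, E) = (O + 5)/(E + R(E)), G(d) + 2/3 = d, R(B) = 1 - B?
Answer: -128/3 ≈ -42.667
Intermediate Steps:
G(d) = -2/3 + d
V(O, E) = 5 + O (V(O, E) = (O + 5)/(E + (1 - E)) = (5 + O)/1 = (5 + O)*1 = 5 + O)
(G(6)*(-4))*((2 + 2)/(V(-5, 2) + 2)) = ((-2/3 + 6)*(-4))*((2 + 2)/((5 - 5) + 2)) = ((16/3)*(-4))*(4/(0 + 2)) = -256/(3*2) = -64/3*2 = -128/3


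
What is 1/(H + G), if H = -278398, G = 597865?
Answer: 1/319467 ≈ 3.1302e-6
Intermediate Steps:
1/(H + G) = 1/(-278398 + 597865) = 1/319467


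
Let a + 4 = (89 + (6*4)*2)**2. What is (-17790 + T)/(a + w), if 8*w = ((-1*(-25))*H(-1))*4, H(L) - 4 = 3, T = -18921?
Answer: -73422/37705 ≈ -1.9473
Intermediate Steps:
H(L) = 7 (H(L) = 4 + 3 = 7)
a = 18765 (a = -4 + (89 + (6*4)*2)**2 = -4 + (89 + 24*2)**2 = -4 + (89 + 48)**2 = -4 + 137**2 = -4 + 18769 = 18765)
w = 175/2 (w = ((-1*(-25)*7)*4)/8 = ((25*7)*4)/8 = (175*4)/8 = (1/8)*700 = 175/2 ≈ 87.500)
(-17790 + T)/(a + w) = (-17790 - 18921)/(18765 + 175/2) = -36711/37705/2 = -36711*2/37705 = -73422/37705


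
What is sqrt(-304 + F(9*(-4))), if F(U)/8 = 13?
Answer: 10*I*sqrt(2) ≈ 14.142*I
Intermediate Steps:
F(U) = 104 (F(U) = 8*13 = 104)
sqrt(-304 + F(9*(-4))) = sqrt(-304 + 104) = sqrt(-200) = 10*I*sqrt(2)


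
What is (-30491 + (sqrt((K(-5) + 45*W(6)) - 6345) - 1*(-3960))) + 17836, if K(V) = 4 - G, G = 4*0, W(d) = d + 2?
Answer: -8695 + I*sqrt(5981) ≈ -8695.0 + 77.337*I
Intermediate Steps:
W(d) = 2 + d
G = 0
K(V) = 4 (K(V) = 4 - 1*0 = 4 + 0 = 4)
(-30491 + (sqrt((K(-5) + 45*W(6)) - 6345) - 1*(-3960))) + 17836 = (-30491 + (sqrt((4 + 45*(2 + 6)) - 6345) - 1*(-3960))) + 17836 = (-30491 + (sqrt((4 + 45*8) - 6345) + 3960)) + 17836 = (-30491 + (sqrt((4 + 360) - 6345) + 3960)) + 17836 = (-30491 + (sqrt(364 - 6345) + 3960)) + 17836 = (-30491 + (sqrt(-5981) + 3960)) + 17836 = (-30491 + (I*sqrt(5981) + 3960)) + 17836 = (-30491 + (3960 + I*sqrt(5981))) + 17836 = (-26531 + I*sqrt(5981)) + 17836 = -8695 + I*sqrt(5981)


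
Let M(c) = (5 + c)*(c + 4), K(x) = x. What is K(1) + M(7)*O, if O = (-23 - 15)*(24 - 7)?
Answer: -85271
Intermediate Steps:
O = -646 (O = -38*17 = -646)
M(c) = (4 + c)*(5 + c) (M(c) = (5 + c)*(4 + c) = (4 + c)*(5 + c))
K(1) + M(7)*O = 1 + (20 + 7² + 9*7)*(-646) = 1 + (20 + 49 + 63)*(-646) = 1 + 132*(-646) = 1 - 85272 = -85271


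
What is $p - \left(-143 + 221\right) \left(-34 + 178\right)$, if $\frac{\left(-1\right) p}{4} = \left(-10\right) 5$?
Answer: $-11032$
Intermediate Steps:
$p = 200$ ($p = - 4 \left(\left(-10\right) 5\right) = \left(-4\right) \left(-50\right) = 200$)
$p - \left(-143 + 221\right) \left(-34 + 178\right) = 200 - \left(-143 + 221\right) \left(-34 + 178\right) = 200 - 78 \cdot 144 = 200 - 11232 = -11032$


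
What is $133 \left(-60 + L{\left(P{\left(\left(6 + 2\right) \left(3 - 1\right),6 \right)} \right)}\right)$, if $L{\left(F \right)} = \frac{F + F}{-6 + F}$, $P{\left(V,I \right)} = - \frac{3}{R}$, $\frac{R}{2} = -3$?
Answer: $- \frac{88046}{11} \approx -8004.2$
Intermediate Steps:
$R = -6$ ($R = 2 \left(-3\right) = -6$)
$P{\left(V,I \right)} = \frac{1}{2}$ ($P{\left(V,I \right)} = - \frac{3}{-6} = \left(-3\right) \left(- \frac{1}{6}\right) = \frac{1}{2}$)
$L{\left(F \right)} = \frac{2 F}{-6 + F}$
$133 \left(-60 + L{\left(P{\left(\left(6 + 2\right) \left(3 - 1\right),6 \right)} \right)}\right) = 133 \left(-60 + 2 \cdot \frac{1}{2} \frac{1}{-6 + \frac{1}{2}}\right) = 133 \left(-60 + 2 \cdot \frac{1}{2} \frac{1}{- \frac{11}{2}}\right) = 133 \left(-60 + 2 \cdot \frac{1}{2} \left(- \frac{2}{11}\right)\right) = 133 \left(-60 - \frac{2}{11}\right) = 133 \left(- \frac{662}{11}\right) = - \frac{88046}{11}$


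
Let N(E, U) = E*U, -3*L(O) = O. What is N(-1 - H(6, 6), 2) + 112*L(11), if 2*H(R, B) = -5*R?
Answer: -1148/3 ≈ -382.67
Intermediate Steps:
H(R, B) = -5*R/2 (H(R, B) = (-5*R)/2 = -5*R/2)
L(O) = -O/3
N(-1 - H(6, 6), 2) + 112*L(11) = (-1 - (-5)*6/2)*2 + 112*(-⅓*11) = (-1 - 1*(-15))*2 + 112*(-11/3) = (-1 + 15)*2 - 1232/3 = 14*2 - 1232/3 = 28 - 1232/3 = -1148/3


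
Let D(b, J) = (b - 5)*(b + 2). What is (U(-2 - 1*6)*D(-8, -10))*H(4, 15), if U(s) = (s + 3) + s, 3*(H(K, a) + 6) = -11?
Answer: 9802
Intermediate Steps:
H(K, a) = -29/3 (H(K, a) = -6 + (1/3)*(-11) = -6 - 11/3 = -29/3)
U(s) = 3 + 2*s (U(s) = (3 + s) + s = 3 + 2*s)
D(b, J) = (-5 + b)*(2 + b)
(U(-2 - 1*6)*D(-8, -10))*H(4, 15) = ((3 + 2*(-2 - 1*6))*(-10 + (-8)**2 - 3*(-8)))*(-29/3) = ((3 + 2*(-2 - 6))*(-10 + 64 + 24))*(-29/3) = ((3 + 2*(-8))*78)*(-29/3) = ((3 - 16)*78)*(-29/3) = -13*78*(-29/3) = -1014*(-29/3) = 9802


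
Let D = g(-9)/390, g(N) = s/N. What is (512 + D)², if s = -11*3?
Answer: 358862100601/1368900 ≈ 2.6215e+5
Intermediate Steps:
s = -33
g(N) = -33/N
D = 11/1170 (D = -33/(-9)/390 = -33*(-⅑)*(1/390) = (11/3)*(1/390) = 11/1170 ≈ 0.0094017)
(512 + D)² = (512 + 11/1170)² = (599051/1170)² = 358862100601/1368900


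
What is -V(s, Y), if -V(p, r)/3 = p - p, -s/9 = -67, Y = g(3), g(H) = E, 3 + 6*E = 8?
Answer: 0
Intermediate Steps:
E = 5/6 (E = -1/2 + (1/6)*8 = -1/2 + 4/3 = 5/6 ≈ 0.83333)
g(H) = 5/6
Y = 5/6 ≈ 0.83333
s = 603 (s = -9*(-67) = 603)
V(p, r) = 0 (V(p, r) = -3*(p - p) = -3*0 = 0)
-V(s, Y) = -1*0 = 0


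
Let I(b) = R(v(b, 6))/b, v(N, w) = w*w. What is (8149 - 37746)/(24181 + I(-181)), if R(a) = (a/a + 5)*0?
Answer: -29597/24181 ≈ -1.2240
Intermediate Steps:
v(N, w) = w**2
R(a) = 0 (R(a) = (1 + 5)*0 = 6*0 = 0)
I(b) = 0 (I(b) = 0/b = 0)
(8149 - 37746)/(24181 + I(-181)) = (8149 - 37746)/(24181 + 0) = -29597/24181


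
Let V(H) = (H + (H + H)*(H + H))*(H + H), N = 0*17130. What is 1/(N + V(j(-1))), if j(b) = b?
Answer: -1/6 ≈ -0.16667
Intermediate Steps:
N = 0
V(H) = 2*H*(H + 4*H**2) (V(H) = (H + (2*H)*(2*H))*(2*H) = (H + 4*H**2)*(2*H) = 2*H*(H + 4*H**2))
1/(N + V(j(-1))) = 1/(0 + (-1)**2*(2 + 8*(-1))) = 1/(0 + 1*(2 - 8)) = 1/(0 + 1*(-6)) = 1/(0 - 6) = 1/(-6) = -1/6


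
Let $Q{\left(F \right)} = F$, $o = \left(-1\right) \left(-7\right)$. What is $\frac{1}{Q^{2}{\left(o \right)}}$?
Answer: $\frac{1}{49} \approx 0.020408$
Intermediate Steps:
$o = 7$
$\frac{1}{Q^{2}{\left(o \right)}} = \frac{1}{7^{2}} = \frac{1}{49}$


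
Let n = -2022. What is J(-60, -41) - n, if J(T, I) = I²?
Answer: 3703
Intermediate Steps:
J(-60, -41) - n = (-41)² - 1*(-2022) = 1681 + 2022 = 3703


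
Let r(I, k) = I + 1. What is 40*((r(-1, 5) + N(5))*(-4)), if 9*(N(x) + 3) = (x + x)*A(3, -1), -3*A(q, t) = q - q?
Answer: 480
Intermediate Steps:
A(q, t) = 0 (A(q, t) = -(q - q)/3 = -⅓*0 = 0)
r(I, k) = 1 + I
N(x) = -3 (N(x) = -3 + ((x + x)*0)/9 = -3 + ((2*x)*0)/9 = -3 + (⅑)*0 = -3 + 0 = -3)
40*((r(-1, 5) + N(5))*(-4)) = 40*(((1 - 1) - 3)*(-4)) = 40*((0 - 3)*(-4)) = 40*(-3*(-4)) = 40*12 = 480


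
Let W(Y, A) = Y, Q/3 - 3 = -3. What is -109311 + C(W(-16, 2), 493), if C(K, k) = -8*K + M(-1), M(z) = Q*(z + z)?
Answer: -109183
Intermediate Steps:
Q = 0 (Q = 9 + 3*(-3) = 9 - 9 = 0)
M(z) = 0 (M(z) = 0*(z + z) = 0*(2*z) = 0)
C(K, k) = -8*K (C(K, k) = -8*K + 0 = -8*K)
-109311 + C(W(-16, 2), 493) = -109311 - 8*(-16) = -109311 + 128 = -109183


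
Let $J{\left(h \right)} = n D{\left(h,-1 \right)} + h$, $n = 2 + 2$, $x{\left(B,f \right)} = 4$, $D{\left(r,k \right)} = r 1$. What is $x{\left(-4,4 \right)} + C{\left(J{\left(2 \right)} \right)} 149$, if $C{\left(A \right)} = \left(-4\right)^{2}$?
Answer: $2388$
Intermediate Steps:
$D{\left(r,k \right)} = r$
$n = 4$
$J{\left(h \right)} = 5 h$ ($J{\left(h \right)} = 4 h + h = 5 h$)
$C{\left(A \right)} = 16$
$x{\left(-4,4 \right)} + C{\left(J{\left(2 \right)} \right)} 149 = 4 + 16 \cdot 149 = 4 + 2384 = 2388$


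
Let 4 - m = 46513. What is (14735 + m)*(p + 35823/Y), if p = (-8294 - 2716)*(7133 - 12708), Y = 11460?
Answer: -3725096015161667/1910 ≈ -1.9503e+12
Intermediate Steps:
m = -46509 (m = 4 - 1*46513 = 4 - 46513 = -46509)
p = 61380750 (p = -11010*(-5575) = 61380750)
(14735 + m)*(p + 35823/Y) = (14735 - 46509)*(61380750 + 35823/11460) = -31774*(61380750 + 35823*(1/11460)) = -31774*(61380750 + 11941/3820) = -31774*234474476941/3820 = -3725096015161667/1910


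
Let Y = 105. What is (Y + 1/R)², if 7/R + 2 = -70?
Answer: 439569/49 ≈ 8970.8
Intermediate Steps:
R = -7/72 (R = 7/(-2 - 70) = 7/(-72) = 7*(-1/72) = -7/72 ≈ -0.097222)
(Y + 1/R)² = (105 + 1/(-7/72))² = (105 - 72/7)² = (663/7)² = 439569/49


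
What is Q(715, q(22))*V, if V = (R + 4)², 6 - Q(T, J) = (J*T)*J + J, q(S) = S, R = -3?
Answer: -346076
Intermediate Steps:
Q(T, J) = 6 - J - T*J² (Q(T, J) = 6 - ((J*T)*J + J) = 6 - (T*J² + J) = 6 - (J + T*J²) = 6 + (-J - T*J²) = 6 - J - T*J²)
V = 1 (V = (-3 + 4)² = 1² = 1)
Q(715, q(22))*V = (6 - 1*22 - 1*715*22²)*1 = (6 - 22 - 1*715*484)*1 = (6 - 22 - 346060)*1 = -346076*1 = -346076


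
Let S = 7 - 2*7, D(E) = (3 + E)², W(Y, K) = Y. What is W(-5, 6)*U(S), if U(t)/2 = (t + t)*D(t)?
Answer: 2240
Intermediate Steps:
S = -7 (S = 7 - 14 = -7)
U(t) = 4*t*(3 + t)² (U(t) = 2*((t + t)*(3 + t)²) = 2*((2*t)*(3 + t)²) = 2*(2*t*(3 + t)²) = 4*t*(3 + t)²)
W(-5, 6)*U(S) = -20*(-7)*(3 - 7)² = -20*(-7)*(-4)² = -20*(-7)*16 = -5*(-448) = 2240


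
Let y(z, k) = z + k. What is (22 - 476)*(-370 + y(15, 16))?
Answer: 153906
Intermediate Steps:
y(z, k) = k + z
(22 - 476)*(-370 + y(15, 16)) = (22 - 476)*(-370 + (16 + 15)) = -454*(-370 + 31) = -454*(-339) = 153906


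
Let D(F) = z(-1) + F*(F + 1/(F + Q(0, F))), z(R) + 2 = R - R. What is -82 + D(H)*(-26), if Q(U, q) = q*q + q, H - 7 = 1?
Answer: -8483/5 ≈ -1696.6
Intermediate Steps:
H = 8 (H = 7 + 1 = 8)
z(R) = -2 (z(R) = -2 + (R - R) = -2 + 0 = -2)
Q(U, q) = q + q² (Q(U, q) = q² + q = q + q²)
D(F) = -2 + F*(F + 1/(F + F*(1 + F)))
-82 + D(H)*(-26) = -82 + ((-3 + 8³ - 2*8 + 2*8²)/(2 + 8))*(-26) = -82 + ((-3 + 512 - 16 + 2*64)/10)*(-26) = -82 + ((-3 + 512 - 16 + 128)/10)*(-26) = -82 + ((⅒)*621)*(-26) = -82 + (621/10)*(-26) = -82 - 8073/5 = -8483/5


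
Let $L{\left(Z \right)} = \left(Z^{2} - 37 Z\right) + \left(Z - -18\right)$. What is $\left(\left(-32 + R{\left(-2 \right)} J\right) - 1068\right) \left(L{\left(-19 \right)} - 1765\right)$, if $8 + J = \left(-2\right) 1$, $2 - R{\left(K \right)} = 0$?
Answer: $786240$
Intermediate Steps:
$R{\left(K \right)} = 2$ ($R{\left(K \right)} = 2 - 0 = 2 + 0 = 2$)
$J = -10$ ($J = -8 - 2 = -10$)
$L{\left(Z \right)} = 18 + Z^{2} - 36 Z$ ($L{\left(Z \right)} = \left(Z^{2} - 37 Z\right) + \left(Z + 18\right) = \left(Z^{2} - 37 Z\right) + \left(18 + Z\right) = 18 + Z^{2} - 36 Z$)
$\left(\left(-32 + R{\left(-2 \right)} J\right) - 1068\right) \left(L{\left(-19 \right)} - 1765\right) = \left(\left(-32 + 2 \left(-10\right)\right) - 1068\right) \left(\left(18 + \left(-19\right)^{2} - -684\right) - 1765\right) = \left(\left(-32 - 20\right) - 1068\right) \left(\left(18 + 361 + 684\right) - 1765\right) = \left(-52 - 1068\right) \left(1063 - 1765\right) = \left(-1120\right) \left(-702\right) = 786240$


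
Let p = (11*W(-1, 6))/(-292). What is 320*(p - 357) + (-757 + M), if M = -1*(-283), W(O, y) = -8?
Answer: -8367082/73 ≈ -1.1462e+5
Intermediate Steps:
M = 283
p = 22/73 (p = (11*(-8))/(-292) = -88*(-1/292) = 22/73 ≈ 0.30137)
320*(p - 357) + (-757 + M) = 320*(22/73 - 357) + (-757 + 283) = 320*(-26039/73) - 474 = -8332480/73 - 474 = -8367082/73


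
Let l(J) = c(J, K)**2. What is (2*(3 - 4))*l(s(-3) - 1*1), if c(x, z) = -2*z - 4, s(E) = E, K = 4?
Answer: -288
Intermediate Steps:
c(x, z) = -4 - 2*z
l(J) = 144 (l(J) = (-4 - 2*4)**2 = (-4 - 8)**2 = (-12)**2 = 144)
(2*(3 - 4))*l(s(-3) - 1*1) = (2*(3 - 4))*144 = (2*(-1))*144 = -2*144 = -288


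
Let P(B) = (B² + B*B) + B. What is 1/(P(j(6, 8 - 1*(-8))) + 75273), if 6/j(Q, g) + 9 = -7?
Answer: 32/2408733 ≈ 1.3285e-5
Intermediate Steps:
j(Q, g) = -3/8 (j(Q, g) = 6/(-9 - 7) = 6/(-16) = 6*(-1/16) = -3/8)
P(B) = B + 2*B² (P(B) = (B² + B²) + B = 2*B² + B = B + 2*B²)
1/(P(j(6, 8 - 1*(-8))) + 75273) = 1/(-3*(1 + 2*(-3/8))/8 + 75273) = 1/(-3*(1 - ¾)/8 + 75273) = 1/(-3/8*¼ + 75273) = 1/(-3/32 + 75273) = 1/(2408733/32) = 32/2408733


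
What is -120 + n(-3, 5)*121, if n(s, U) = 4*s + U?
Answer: -967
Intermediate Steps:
n(s, U) = U + 4*s
-120 + n(-3, 5)*121 = -120 + (5 + 4*(-3))*121 = -120 + (5 - 12)*121 = -120 - 7*121 = -120 - 847 = -967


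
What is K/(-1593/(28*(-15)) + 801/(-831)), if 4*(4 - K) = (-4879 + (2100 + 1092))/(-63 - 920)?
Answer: 136127495/107841981 ≈ 1.2623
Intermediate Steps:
K = 14041/3932 (K = 4 - (-4879 + (2100 + 1092))/(4*(-63 - 920)) = 4 - (-4879 + 3192)/(4*(-983)) = 4 - (-1687)*(-1)/(4*983) = 4 - ¼*1687/983 = 4 - 1687/3932 = 14041/3932 ≈ 3.5710)
K/(-1593/(28*(-15)) + 801/(-831)) = 14041/(3932*(-1593/(28*(-15)) + 801/(-831))) = 14041/(3932*(-1593/(-420) + 801*(-1/831))) = 14041/(3932*(-1593*(-1/420) - 267/277)) = 14041/(3932*(531/140 - 267/277)) = 14041/(3932*(109707/38780)) = (14041/3932)*(38780/109707) = 136127495/107841981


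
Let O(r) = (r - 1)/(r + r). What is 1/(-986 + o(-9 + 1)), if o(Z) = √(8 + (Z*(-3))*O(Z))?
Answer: -1972/1944349 - √86/1944349 ≈ -0.0010190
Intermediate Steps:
O(r) = (-1 + r)/(2*r) (O(r) = (-1 + r)/((2*r)) = (-1 + r)*(1/(2*r)) = (-1 + r)/(2*r))
o(Z) = √(19/2 - 3*Z/2) (o(Z) = √(8 + (Z*(-3))*((-1 + Z)/(2*Z))) = √(8 + (-3*Z)*((-1 + Z)/(2*Z))) = √(8 + (3/2 - 3*Z/2)) = √(19/2 - 3*Z/2))
1/(-986 + o(-9 + 1)) = 1/(-986 + √(38 - 6*(-9 + 1))/2) = 1/(-986 + √(38 - 6*(-8))/2) = 1/(-986 + √(38 + 48)/2) = 1/(-986 + √86/2)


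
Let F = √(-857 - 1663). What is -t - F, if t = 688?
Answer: -688 - 6*I*√70 ≈ -688.0 - 50.2*I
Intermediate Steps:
F = 6*I*√70 (F = √(-2520) = 6*I*√70 ≈ 50.2*I)
-t - F = -1*688 - 6*I*√70 = -688 - 6*I*√70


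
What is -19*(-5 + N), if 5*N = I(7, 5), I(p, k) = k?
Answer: 76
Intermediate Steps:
N = 1 (N = (1/5)*5 = 1)
-19*(-5 + N) = -19*(-5 + 1) = -19*(-4) = 76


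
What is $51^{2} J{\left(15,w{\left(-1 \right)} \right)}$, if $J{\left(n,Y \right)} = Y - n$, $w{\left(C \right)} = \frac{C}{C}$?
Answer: $-36414$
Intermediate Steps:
$w{\left(C \right)} = 1$
$51^{2} J{\left(15,w{\left(-1 \right)} \right)} = 51^{2} \left(1 - 15\right) = 2601 \left(1 - 15\right) = 2601 \left(-14\right) = -36414$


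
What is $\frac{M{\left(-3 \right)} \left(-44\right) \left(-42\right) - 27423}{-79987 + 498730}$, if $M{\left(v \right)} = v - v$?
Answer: $- \frac{3047}{46527} \approx -0.065489$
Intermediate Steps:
$M{\left(v \right)} = 0$
$\frac{M{\left(-3 \right)} \left(-44\right) \left(-42\right) - 27423}{-79987 + 498730} = \frac{0 \left(-44\right) \left(-42\right) - 27423}{-79987 + 498730} = \frac{0 \left(-42\right) - 27423}{418743} = \left(0 - 27423\right) \frac{1}{418743} = \left(-27423\right) \frac{1}{418743} = - \frac{3047}{46527}$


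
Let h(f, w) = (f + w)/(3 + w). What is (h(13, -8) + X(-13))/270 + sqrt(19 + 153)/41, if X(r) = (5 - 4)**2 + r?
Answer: -13/270 + 2*sqrt(43)/41 ≈ 0.27173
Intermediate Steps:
h(f, w) = (f + w)/(3 + w)
X(r) = 1 + r (X(r) = 1**2 + r = 1 + r)
(h(13, -8) + X(-13))/270 + sqrt(19 + 153)/41 = ((13 - 8)/(3 - 8) + (1 - 13))/270 + sqrt(19 + 153)/41 = (5/(-5) - 12)*(1/270) + sqrt(172)*(1/41) = (-1/5*5 - 12)*(1/270) + (2*sqrt(43))*(1/41) = (-1 - 12)*(1/270) + 2*sqrt(43)/41 = -13*1/270 + 2*sqrt(43)/41 = -13/270 + 2*sqrt(43)/41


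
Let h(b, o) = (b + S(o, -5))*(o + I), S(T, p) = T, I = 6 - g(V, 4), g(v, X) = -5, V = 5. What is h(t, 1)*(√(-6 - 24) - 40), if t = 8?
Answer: -4320 + 108*I*√30 ≈ -4320.0 + 591.54*I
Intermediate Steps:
I = 11 (I = 6 - 1*(-5) = 6 + 5 = 11)
h(b, o) = (11 + o)*(b + o) (h(b, o) = (b + o)*(o + 11) = (b + o)*(11 + o) = (11 + o)*(b + o))
h(t, 1)*(√(-6 - 24) - 40) = (1² + 11*8 + 11*1 + 8*1)*(√(-6 - 24) - 40) = (1 + 88 + 11 + 8)*(√(-30) - 40) = 108*(I*√30 - 40) = 108*(-40 + I*√30) = -4320 + 108*I*√30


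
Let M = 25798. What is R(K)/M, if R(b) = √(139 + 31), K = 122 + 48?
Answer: √170/25798 ≈ 0.00050540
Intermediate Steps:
K = 170
R(b) = √170
R(K)/M = √170/25798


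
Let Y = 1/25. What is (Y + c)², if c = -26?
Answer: 421201/625 ≈ 673.92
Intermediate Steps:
Y = 1/25 ≈ 0.040000
(Y + c)² = (1/25 - 26)² = (-649/25)² = 421201/625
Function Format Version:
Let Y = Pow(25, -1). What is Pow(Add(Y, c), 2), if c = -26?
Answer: Rational(421201, 625) ≈ 673.92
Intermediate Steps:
Y = Rational(1, 25) ≈ 0.040000
Pow(Add(Y, c), 2) = Pow(Add(Rational(1, 25), -26), 2) = Pow(Rational(-649, 25), 2) = Rational(421201, 625)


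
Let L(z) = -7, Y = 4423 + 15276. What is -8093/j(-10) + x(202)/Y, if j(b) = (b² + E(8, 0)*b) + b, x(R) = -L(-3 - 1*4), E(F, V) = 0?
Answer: -159423377/1772910 ≈ -89.922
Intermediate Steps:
Y = 19699
x(R) = 7 (x(R) = -1*(-7) = 7)
j(b) = b + b² (j(b) = (b² + 0*b) + b = (b² + 0) + b = b² + b = b + b²)
-8093/j(-10) + x(202)/Y = -8093*(-1/(10*(1 - 10))) + 7/19699 = -8093/((-10*(-9))) + 7*(1/19699) = -8093/90 + 7/19699 = -159423377/1772910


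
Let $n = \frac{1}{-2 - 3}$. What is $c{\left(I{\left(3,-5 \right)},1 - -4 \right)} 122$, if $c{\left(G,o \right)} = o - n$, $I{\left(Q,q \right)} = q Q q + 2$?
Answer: $\frac{3172}{5} \approx 634.4$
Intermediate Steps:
$n = - \frac{1}{5}$ ($n = \frac{1}{-2 - 3} = \frac{1}{-5} = - \frac{1}{5} \approx -0.2$)
$I{\left(Q,q \right)} = 2 + Q q^{2}$ ($I{\left(Q,q \right)} = Q q q + 2 = Q q^{2} + 2 = 2 + Q q^{2}$)
$c{\left(G,o \right)} = \frac{1}{5} + o$ ($c{\left(G,o \right)} = o - - \frac{1}{5} = o + \frac{1}{5} = \frac{1}{5} + o$)
$c{\left(I{\left(3,-5 \right)},1 - -4 \right)} 122 = \left(\frac{1}{5} + \left(1 - -4\right)\right) 122 = \left(\frac{1}{5} + \left(1 + 4\right)\right) 122 = \left(\frac{1}{5} + 5\right) 122 = \frac{26}{5} \cdot 122 = \frac{3172}{5}$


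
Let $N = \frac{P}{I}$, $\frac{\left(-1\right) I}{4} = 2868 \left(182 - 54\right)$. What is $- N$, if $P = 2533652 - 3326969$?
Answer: $- \frac{264439}{489472} \approx -0.54025$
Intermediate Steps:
$P = -793317$
$I = -1468416$ ($I = - 4 \cdot 2868 \left(182 - 54\right) = - 4 \cdot 2868 \cdot 128 = \left(-4\right) 367104 = -1468416$)
$N = \frac{264439}{489472}$ ($N = - \frac{793317}{-1468416} = \left(-793317\right) \left(- \frac{1}{1468416}\right) = \frac{264439}{489472} \approx 0.54025$)
$- N = \left(-1\right) \frac{264439}{489472} = - \frac{264439}{489472}$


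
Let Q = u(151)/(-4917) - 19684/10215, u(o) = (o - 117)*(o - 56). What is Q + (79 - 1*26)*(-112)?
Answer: -99426057586/16742385 ≈ -5938.6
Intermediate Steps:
u(o) = (-117 + o)*(-56 + o)
Q = -43260226/16742385 (Q = (6552 + 151² - 173*151)/(-4917) - 19684/10215 = (6552 + 22801 - 26123)*(-1/4917) - 19684*1/10215 = 3230*(-1/4917) - 19684/10215 = -3230/4917 - 19684/10215 = -43260226/16742385 ≈ -2.5839)
Q + (79 - 1*26)*(-112) = -43260226/16742385 + (79 - 1*26)*(-112) = -43260226/16742385 + (79 - 26)*(-112) = -43260226/16742385 + 53*(-112) = -43260226/16742385 - 5936 = -99426057586/16742385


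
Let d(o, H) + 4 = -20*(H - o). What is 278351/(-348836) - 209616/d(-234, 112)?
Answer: 160347533/5439956 ≈ 29.476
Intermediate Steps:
d(o, H) = -4 - 20*H + 20*o (d(o, H) = -4 - 20*(H - o) = -4 + (-20*H + 20*o) = -4 - 20*H + 20*o)
278351/(-348836) - 209616/d(-234, 112) = 278351/(-348836) - 209616/(-4 - 20*112 + 20*(-234)) = 278351*(-1/348836) - 209616/(-4 - 2240 - 4680) = -7523/9428 - 209616/(-6924) = -7523/9428 - 209616*(-1/6924) = -7523/9428 + 17468/577 = 160347533/5439956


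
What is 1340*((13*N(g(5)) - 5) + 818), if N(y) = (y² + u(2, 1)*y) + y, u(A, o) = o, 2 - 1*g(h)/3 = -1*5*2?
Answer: 24919980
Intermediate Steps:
g(h) = 36 (g(h) = 6 - 3*(-1*5)*2 = 6 - (-15)*2 = 6 - 3*(-10) = 6 + 30 = 36)
N(y) = y² + 2*y (N(y) = (y² + 1*y) + y = (y² + y) + y = (y + y²) + y = y² + 2*y)
1340*((13*N(g(5)) - 5) + 818) = 1340*((13*(36*(2 + 36)) - 5) + 818) = 1340*((13*(36*38) - 5) + 818) = 1340*((13*1368 - 5) + 818) = 1340*((17784 - 5) + 818) = 1340*(17779 + 818) = 1340*18597 = 24919980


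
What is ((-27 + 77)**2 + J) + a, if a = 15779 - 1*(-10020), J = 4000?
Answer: 32299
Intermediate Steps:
a = 25799 (a = 15779 + 10020 = 25799)
((-27 + 77)**2 + J) + a = ((-27 + 77)**2 + 4000) + 25799 = (50**2 + 4000) + 25799 = (2500 + 4000) + 25799 = 6500 + 25799 = 32299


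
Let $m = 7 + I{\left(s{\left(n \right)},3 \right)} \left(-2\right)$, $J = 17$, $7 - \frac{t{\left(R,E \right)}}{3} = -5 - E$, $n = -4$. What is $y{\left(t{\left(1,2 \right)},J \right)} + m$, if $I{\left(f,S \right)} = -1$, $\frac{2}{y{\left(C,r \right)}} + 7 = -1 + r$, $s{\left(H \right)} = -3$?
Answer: $\frac{83}{9} \approx 9.2222$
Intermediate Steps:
$t{\left(R,E \right)} = 36 + 3 E$ ($t{\left(R,E \right)} = 21 - 3 \left(-5 - E\right) = 21 + \left(15 + 3 E\right) = 36 + 3 E$)
$y{\left(C,r \right)} = \frac{2}{-8 + r}$ ($y{\left(C,r \right)} = \frac{2}{-7 + \left(-1 + r\right)} = \frac{2}{-8 + r}$)
$m = 9$ ($m = 7 - -2 = 7 + 2 = 9$)
$y{\left(t{\left(1,2 \right)},J \right)} + m = \frac{2}{-8 + 17} + 9 = \frac{2}{9} + 9 = \frac{83}{9}$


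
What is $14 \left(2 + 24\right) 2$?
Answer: $728$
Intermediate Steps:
$14 \left(2 + 24\right) 2 = 14 \cdot 26 \cdot 2 = 364 \cdot 2 = 728$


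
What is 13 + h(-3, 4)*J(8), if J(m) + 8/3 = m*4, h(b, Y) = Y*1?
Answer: 391/3 ≈ 130.33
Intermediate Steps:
h(b, Y) = Y
J(m) = -8/3 + 4*m (J(m) = -8/3 + m*4 = -8/3 + 4*m)
13 + h(-3, 4)*J(8) = 13 + 4*(-8/3 + 4*8) = 13 + 4*(-8/3 + 32) = 13 + 4*(88/3) = 13 + 352/3 = 391/3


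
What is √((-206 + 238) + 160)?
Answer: 8*√3 ≈ 13.856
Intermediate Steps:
√((-206 + 238) + 160) = √(32 + 160) = √192 = 8*√3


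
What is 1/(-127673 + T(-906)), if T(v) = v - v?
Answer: -1/127673 ≈ -7.8325e-6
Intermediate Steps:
T(v) = 0
1/(-127673 + T(-906)) = 1/(-127673 + 0) = 1/(-127673) = -1/127673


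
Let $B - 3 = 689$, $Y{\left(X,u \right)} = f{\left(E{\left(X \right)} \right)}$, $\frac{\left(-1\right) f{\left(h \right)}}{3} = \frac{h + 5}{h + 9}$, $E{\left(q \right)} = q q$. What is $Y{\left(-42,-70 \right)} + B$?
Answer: $\frac{407203}{591} \approx 689.01$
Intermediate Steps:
$E{\left(q \right)} = q^{2}$
$f{\left(h \right)} = - \frac{3 \left(5 + h\right)}{9 + h}$ ($f{\left(h \right)} = - 3 \frac{h + 5}{h + 9} = - 3 \frac{5 + h}{9 + h} = - \frac{3 \left(5 + h\right)}{9 + h}$)
$Y{\left(X,u \right)} = \frac{3 \left(-5 - X^{2}\right)}{9 + X^{2}}$
$B = 692$ ($B = 3 + 689 = 692$)
$Y{\left(-42,-70 \right)} + B = \frac{3 \left(-5 - \left(-42\right)^{2}\right)}{9 + \left(-42\right)^{2}} + 692 = \frac{3 \left(-5 - 1764\right)}{9 + 1764} + 692 = \frac{3 \left(-5 - 1764\right)}{1773} + 692 = 3 \cdot \frac{1}{1773} \left(-1769\right) + 692 = - \frac{1769}{591} + 692 = \frac{407203}{591}$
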